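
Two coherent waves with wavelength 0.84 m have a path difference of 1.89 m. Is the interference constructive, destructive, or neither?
neither (partial) — path difference = 2.25λ, neither a whole number of wavelengths nor an odd multiple of λ/2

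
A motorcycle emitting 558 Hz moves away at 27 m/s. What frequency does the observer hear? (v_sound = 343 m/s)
f_obs = f·v/(v + v_s) = 517.3 Hz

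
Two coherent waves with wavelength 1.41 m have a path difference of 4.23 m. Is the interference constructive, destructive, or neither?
constructive — path difference = 3λ, a whole number of wavelengths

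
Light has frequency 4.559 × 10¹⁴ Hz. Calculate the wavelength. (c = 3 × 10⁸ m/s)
λ = c/f = 658 nm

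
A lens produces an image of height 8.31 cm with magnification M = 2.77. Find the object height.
ho = |hi|/|M| = 3 cm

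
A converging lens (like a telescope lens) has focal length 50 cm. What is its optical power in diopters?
P = 1/f = 2 D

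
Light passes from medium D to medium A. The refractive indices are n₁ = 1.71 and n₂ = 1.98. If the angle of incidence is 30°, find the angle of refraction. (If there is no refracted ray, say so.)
sin θ₂ = (n₁/n₂)·sin θ₁ = 0.4318 → θ₂ = 25.58°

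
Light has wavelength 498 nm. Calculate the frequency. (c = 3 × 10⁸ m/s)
f = c/λ = 6.024 × 10¹⁴ Hz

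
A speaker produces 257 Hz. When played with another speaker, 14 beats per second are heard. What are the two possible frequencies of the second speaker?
f₂ = 257 ± 14 Hz → 271 Hz or 243 Hz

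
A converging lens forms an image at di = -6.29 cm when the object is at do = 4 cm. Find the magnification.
M = −di/do = 1.573 (upright image)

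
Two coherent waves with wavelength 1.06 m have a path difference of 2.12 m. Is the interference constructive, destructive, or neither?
constructive — path difference = 2λ, a whole number of wavelengths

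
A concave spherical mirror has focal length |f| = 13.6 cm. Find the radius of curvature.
R = 2|f| = 27.2 cm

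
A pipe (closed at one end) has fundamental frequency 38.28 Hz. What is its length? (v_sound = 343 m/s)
L = v/(4f₁) = 2.24 m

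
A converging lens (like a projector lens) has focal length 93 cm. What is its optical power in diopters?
P = 1/f = 1.075 D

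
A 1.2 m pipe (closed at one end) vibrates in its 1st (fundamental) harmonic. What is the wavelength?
λₙ = 4L/n = 4.8 m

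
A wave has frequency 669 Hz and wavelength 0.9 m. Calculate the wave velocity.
v = fλ = 602.1 m/s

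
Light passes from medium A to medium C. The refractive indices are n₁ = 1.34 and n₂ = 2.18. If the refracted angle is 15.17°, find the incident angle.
sin θ₁ = (n₂/n₁)·sin θ₂ → θ₁ = 25.2°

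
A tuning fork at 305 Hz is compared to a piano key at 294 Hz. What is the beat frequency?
11 Hz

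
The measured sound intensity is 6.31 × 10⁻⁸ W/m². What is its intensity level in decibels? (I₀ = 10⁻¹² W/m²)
β = 10·log₁₀(I/I₀) = 48 dB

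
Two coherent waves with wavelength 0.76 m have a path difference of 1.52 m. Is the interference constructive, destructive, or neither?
constructive — path difference = 2λ, a whole number of wavelengths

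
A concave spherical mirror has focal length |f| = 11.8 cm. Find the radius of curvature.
R = 2|f| = 23.6 cm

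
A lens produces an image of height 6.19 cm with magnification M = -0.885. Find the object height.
ho = |hi|/|M| = 6.994 cm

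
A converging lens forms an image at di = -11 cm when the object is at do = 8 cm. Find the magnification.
M = −di/do = 1.375 (upright image)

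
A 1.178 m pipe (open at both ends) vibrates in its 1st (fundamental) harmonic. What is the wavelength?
λₙ = 2L/n = 2.356 m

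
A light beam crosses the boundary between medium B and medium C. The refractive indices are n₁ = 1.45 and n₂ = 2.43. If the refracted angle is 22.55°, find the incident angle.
sin θ₁ = (n₂/n₁)·sin θ₂ → θ₁ = 39.99°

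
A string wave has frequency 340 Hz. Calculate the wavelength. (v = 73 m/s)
λ = v/f = 0.2147 m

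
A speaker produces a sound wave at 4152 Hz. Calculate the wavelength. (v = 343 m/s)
λ = v/f = 0.08261 m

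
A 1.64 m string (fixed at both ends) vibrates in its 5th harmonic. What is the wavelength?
λₙ = 2L/n = 0.656 m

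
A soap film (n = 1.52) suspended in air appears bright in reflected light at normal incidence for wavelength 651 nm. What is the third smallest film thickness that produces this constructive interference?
2nt = (m − ½)λ with m = 3 → t = (m − ½)λ/(2n) = 535.4 nm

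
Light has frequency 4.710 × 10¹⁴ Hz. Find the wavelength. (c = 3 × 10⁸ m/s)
λ = c/f = 636.9 nm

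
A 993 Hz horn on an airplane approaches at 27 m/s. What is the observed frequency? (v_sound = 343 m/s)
f_obs = f·v/(v − v_s) = 1078 Hz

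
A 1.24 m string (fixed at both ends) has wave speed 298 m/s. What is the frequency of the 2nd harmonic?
fₙ = nv/(2L) = 240.3 Hz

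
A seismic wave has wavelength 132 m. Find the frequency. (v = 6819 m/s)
f = v/λ = 51.66 Hz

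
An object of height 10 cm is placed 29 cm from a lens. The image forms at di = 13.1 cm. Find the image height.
hi = (-di/do) × ho = -4.517 cm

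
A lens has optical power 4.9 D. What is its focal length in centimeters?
f = 1/P = 20.41 cm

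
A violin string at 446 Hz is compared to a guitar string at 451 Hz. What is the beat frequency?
5 Hz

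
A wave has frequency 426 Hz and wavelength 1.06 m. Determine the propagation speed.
v = fλ = 451.6 m/s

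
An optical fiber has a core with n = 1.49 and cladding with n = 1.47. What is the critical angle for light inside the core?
θc = arcsin(n_cladding/n_core) = 80.6°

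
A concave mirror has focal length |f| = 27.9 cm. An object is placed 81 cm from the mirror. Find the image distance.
f = +27.9 cm (concave); 1/di = 1/f − 1/do → di = 42.56 cm (real image, in front of mirror)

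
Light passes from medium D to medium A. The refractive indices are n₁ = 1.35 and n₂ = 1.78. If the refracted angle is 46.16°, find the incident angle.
sin θ₁ = (n₂/n₁)·sin θ₂ → θ₁ = 71.99°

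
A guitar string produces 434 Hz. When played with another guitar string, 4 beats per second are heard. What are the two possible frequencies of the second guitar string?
f₂ = 434 ± 4 Hz → 438 Hz or 430 Hz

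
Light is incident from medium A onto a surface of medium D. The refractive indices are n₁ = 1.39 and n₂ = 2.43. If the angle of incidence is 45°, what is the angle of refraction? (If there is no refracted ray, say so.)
sin θ₂ = (n₁/n₂)·sin θ₁ = 0.4045 → θ₂ = 23.86°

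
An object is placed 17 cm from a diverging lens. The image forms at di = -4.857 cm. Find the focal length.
1/f = 1/do + 1/di → f = -6.8 cm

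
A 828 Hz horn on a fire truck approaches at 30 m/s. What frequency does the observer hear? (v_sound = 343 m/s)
f_obs = f·v/(v − v_s) = 907.4 Hz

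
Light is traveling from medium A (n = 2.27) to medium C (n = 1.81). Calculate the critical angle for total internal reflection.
θc = arcsin(n₂/n₁) = 52.88°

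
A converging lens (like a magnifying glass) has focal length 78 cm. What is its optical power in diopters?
P = 1/f = 1.282 D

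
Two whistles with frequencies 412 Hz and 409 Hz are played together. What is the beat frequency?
3 Hz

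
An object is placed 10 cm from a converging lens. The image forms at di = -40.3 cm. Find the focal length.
1/f = 1/do + 1/di → f = 13.3 cm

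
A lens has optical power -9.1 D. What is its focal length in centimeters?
f = 1/P = -10.99 cm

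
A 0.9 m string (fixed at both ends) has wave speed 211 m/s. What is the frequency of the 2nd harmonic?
fₙ = nv/(2L) = 234.4 Hz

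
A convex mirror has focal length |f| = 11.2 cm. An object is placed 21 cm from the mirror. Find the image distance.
f = −11.2 cm (convex); 1/di = 1/f − 1/do → di = -7.304 cm (virtual image, behind mirror)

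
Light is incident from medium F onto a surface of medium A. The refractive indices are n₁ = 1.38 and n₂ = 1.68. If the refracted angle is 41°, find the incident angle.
sin θ₁ = (n₂/n₁)·sin θ₂ → θ₁ = 53°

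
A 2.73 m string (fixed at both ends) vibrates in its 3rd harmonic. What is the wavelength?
λₙ = 2L/n = 1.82 m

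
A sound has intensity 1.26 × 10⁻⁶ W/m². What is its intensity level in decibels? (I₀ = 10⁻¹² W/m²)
β = 10·log₁₀(I/I₀) = 61 dB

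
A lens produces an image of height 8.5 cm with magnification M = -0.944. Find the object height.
ho = |hi|/|M| = 9.004 cm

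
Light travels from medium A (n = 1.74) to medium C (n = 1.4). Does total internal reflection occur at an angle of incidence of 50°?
θc = arcsin(n₂/n₁) = 53.57°; 50° < θc, so no — the ray refracts.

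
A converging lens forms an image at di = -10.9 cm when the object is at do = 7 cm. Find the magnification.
M = −di/do = 1.557 (upright image)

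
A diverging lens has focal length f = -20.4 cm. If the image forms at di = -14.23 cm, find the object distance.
1/do = 1/f − 1/di → do = 47.05 cm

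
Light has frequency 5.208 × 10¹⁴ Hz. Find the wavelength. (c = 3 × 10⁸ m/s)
λ = c/f = 576 nm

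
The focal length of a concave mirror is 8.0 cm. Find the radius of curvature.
R = 2|f| = 16 cm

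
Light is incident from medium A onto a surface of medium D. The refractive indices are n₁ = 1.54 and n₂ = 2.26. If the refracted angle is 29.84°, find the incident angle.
sin θ₁ = (n₂/n₁)·sin θ₂ → θ₁ = 46.9°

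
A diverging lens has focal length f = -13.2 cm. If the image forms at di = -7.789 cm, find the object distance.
1/do = 1/f − 1/di → do = 19 cm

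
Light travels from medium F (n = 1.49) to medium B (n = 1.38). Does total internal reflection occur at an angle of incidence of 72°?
θc = arcsin(n₂/n₁) = 67.85°; 72° > θc, so yes — total internal reflection.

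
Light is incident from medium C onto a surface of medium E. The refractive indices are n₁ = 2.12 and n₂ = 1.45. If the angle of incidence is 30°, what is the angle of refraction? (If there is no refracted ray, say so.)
sin θ₂ = (n₁/n₂)·sin θ₁ = 0.731 → θ₂ = 46.97°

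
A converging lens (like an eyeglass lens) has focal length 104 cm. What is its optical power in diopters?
P = 1/f = 0.9615 D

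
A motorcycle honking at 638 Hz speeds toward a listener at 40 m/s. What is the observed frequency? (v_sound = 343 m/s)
f_obs = f·v/(v − v_s) = 722.2 Hz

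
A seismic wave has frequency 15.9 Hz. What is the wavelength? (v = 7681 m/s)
λ = v/f = 483.1 m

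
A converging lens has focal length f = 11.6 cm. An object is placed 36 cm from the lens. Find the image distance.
1/di = 1/f − 1/do → di = 17.11 cm (real image)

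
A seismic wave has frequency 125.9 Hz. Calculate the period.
T = 1/f = 0.007943 s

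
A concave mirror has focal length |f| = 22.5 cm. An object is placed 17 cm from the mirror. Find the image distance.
f = +22.5 cm (concave); 1/di = 1/f − 1/do → di = -69.55 cm (virtual image, behind mirror)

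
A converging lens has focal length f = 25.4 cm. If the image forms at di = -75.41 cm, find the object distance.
1/do = 1/f − 1/di → do = 19 cm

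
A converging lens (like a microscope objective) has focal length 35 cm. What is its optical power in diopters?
P = 1/f = 2.857 D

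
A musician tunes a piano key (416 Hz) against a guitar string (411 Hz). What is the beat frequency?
5 Hz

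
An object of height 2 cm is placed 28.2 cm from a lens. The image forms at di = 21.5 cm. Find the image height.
hi = (-di/do) × ho = -1.525 cm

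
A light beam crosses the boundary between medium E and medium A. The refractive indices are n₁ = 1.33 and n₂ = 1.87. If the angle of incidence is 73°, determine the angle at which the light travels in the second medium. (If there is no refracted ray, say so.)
sin θ₂ = (n₁/n₂)·sin θ₁ = 0.6802 → θ₂ = 42.86°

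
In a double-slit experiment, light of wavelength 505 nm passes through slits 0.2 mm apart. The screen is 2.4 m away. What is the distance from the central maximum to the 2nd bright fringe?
y = mλL/d = 12.12 mm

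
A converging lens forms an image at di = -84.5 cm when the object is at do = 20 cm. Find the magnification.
M = −di/do = 4.225 (upright image)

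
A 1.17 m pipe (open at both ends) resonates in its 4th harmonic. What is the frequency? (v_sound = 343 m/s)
fₙ = nv/(2L) = 586.3 Hz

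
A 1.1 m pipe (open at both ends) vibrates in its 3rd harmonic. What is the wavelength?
λₙ = 2L/n = 0.7333 m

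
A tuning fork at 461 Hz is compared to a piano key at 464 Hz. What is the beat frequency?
3 Hz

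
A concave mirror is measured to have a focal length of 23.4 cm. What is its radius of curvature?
R = 2|f| = 46.8 cm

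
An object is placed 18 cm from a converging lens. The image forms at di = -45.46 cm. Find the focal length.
1/f = 1/do + 1/di → f = 29.8 cm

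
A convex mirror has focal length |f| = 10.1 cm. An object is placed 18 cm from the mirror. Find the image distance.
f = −10.1 cm (convex); 1/di = 1/f − 1/do → di = -6.47 cm (virtual image, behind mirror)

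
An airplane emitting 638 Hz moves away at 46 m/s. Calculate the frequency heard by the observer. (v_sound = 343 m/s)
f_obs = f·v/(v + v_s) = 562.6 Hz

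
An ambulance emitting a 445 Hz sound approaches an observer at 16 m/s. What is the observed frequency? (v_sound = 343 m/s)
f_obs = f·v/(v − v_s) = 466.8 Hz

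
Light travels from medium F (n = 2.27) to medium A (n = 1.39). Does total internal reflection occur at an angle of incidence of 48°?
θc = arcsin(n₂/n₁) = 37.76°; 48° > θc, so yes — total internal reflection.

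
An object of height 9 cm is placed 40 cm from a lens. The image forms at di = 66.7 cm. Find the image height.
hi = (-di/do) × ho = -15.01 cm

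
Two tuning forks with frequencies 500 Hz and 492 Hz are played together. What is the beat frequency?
8 Hz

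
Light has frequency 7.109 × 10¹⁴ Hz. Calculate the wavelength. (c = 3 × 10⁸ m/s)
λ = c/f = 422 nm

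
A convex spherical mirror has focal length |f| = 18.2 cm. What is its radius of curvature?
R = 2|f| = 36.4 cm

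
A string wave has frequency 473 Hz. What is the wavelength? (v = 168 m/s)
λ = v/f = 0.3552 m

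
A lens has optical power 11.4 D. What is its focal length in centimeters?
f = 1/P = 8.772 cm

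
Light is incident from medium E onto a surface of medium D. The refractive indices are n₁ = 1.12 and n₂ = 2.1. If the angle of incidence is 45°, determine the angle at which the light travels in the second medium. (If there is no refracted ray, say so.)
sin θ₂ = (n₁/n₂)·sin θ₁ = 0.3771 → θ₂ = 22.16°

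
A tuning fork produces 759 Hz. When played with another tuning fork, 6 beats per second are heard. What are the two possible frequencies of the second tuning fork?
f₂ = 759 ± 6 Hz → 765 Hz or 753 Hz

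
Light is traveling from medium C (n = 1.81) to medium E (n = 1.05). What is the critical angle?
θc = arcsin(n₂/n₁) = 35.46°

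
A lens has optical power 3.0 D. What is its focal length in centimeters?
f = 1/P = 33.33 cm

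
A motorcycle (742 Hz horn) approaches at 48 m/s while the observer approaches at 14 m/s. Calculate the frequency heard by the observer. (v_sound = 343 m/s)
f_obs = f·(v + v_o)/(v − v_s) = 897.9 Hz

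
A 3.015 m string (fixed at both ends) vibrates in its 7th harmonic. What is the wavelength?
λₙ = 2L/n = 0.8614 m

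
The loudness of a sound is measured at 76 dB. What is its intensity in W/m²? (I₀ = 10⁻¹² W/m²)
I = I₀·10^(β/10) = 3.98 × 10⁻⁵ W/m²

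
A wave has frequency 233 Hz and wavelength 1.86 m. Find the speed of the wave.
v = fλ = 433.4 m/s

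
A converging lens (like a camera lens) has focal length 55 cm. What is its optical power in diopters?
P = 1/f = 1.818 D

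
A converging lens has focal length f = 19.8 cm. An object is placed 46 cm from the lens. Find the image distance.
1/di = 1/f − 1/do → di = 34.76 cm (real image)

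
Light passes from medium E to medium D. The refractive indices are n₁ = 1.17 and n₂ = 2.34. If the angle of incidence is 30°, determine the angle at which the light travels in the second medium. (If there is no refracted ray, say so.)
sin θ₂ = (n₁/n₂)·sin θ₁ = 0.25 → θ₂ = 14.48°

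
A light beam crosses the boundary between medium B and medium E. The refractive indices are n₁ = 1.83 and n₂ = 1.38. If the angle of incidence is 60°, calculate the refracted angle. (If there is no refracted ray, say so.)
sin θ₂ = (n₁/n₂)·sin θ₁ = 1.148 > 1, so there is no refracted ray — the light undergoes total internal reflection.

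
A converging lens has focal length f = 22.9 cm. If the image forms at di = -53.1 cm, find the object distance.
1/do = 1/f − 1/di → do = 16 cm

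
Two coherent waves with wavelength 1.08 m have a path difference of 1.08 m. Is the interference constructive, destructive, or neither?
constructive — path difference = 1λ, a whole number of wavelengths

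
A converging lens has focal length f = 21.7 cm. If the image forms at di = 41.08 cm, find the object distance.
1/do = 1/f − 1/di → do = 46 cm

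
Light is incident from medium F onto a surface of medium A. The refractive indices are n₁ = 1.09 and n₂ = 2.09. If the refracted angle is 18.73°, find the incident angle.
sin θ₁ = (n₂/n₁)·sin θ₂ → θ₁ = 38°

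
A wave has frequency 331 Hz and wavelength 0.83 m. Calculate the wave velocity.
v = fλ = 274.7 m/s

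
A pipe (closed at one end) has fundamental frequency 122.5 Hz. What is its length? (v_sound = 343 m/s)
L = v/(4f₁) = 0.7 m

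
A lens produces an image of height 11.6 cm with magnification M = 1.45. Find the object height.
ho = |hi|/|M| = 8 cm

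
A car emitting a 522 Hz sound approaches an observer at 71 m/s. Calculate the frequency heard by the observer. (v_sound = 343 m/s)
f_obs = f·v/(v − v_s) = 658.3 Hz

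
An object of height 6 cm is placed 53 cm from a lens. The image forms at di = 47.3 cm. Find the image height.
hi = (-di/do) × ho = -5.355 cm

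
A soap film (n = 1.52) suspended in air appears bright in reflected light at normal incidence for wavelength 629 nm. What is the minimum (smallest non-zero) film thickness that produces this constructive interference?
2nt = (m − ½)λ with m = 1 → t = (m − ½)λ/(2n) = 103.5 nm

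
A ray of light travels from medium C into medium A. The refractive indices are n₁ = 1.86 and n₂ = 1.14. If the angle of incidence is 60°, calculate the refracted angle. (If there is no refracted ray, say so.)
sin θ₂ = (n₁/n₂)·sin θ₁ = 1.413 > 1, so there is no refracted ray — the light undergoes total internal reflection.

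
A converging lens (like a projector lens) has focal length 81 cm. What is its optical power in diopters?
P = 1/f = 1.235 D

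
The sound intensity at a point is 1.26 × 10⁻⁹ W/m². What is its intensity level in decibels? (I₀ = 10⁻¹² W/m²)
β = 10·log₁₀(I/I₀) = 31 dB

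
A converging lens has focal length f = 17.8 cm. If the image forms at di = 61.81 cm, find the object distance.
1/do = 1/f − 1/di → do = 25 cm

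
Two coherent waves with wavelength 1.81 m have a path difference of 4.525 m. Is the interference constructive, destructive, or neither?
destructive — path difference = 2.5λ, an odd multiple of λ/2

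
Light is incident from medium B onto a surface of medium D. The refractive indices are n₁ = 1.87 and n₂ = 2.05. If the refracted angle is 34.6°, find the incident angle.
sin θ₁ = (n₂/n₁)·sin θ₂ → θ₁ = 38.5°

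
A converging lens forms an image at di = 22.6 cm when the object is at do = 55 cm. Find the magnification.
M = −di/do = -0.4109 (inverted image)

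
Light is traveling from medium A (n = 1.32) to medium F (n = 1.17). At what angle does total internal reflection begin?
θc = arcsin(n₂/n₁) = 62.42°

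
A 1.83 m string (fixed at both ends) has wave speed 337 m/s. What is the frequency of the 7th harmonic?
fₙ = nv/(2L) = 644.5 Hz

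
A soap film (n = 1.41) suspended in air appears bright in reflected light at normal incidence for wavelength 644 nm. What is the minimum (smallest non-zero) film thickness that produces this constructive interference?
2nt = (m − ½)λ with m = 1 → t = (m − ½)λ/(2n) = 114.2 nm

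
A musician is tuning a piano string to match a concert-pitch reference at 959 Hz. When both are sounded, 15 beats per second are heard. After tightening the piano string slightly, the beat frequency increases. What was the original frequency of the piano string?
974 Hz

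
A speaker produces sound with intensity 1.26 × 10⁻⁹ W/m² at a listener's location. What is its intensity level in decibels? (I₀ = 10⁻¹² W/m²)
β = 10·log₁₀(I/I₀) = 31 dB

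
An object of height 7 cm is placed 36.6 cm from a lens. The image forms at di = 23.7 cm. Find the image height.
hi = (-di/do) × ho = -4.533 cm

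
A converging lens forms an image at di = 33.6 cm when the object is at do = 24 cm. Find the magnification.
M = −di/do = -1.4 (inverted image)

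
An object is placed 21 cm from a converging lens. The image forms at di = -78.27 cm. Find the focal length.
1/f = 1/do + 1/di → f = 28.7 cm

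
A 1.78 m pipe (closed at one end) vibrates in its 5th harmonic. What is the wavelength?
λₙ = 4L/n = 1.424 m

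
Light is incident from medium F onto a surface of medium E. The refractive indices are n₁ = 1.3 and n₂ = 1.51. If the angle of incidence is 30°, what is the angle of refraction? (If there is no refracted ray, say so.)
sin θ₂ = (n₁/n₂)·sin θ₁ = 0.4305 → θ₂ = 25.5°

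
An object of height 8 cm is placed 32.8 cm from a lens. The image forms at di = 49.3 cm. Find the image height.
hi = (-di/do) × ho = -12.02 cm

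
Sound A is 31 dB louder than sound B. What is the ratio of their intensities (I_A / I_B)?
I_A/I_B = 10^(Δβ/10) = 1259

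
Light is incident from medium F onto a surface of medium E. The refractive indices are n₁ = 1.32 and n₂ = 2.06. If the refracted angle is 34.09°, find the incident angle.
sin θ₁ = (n₂/n₁)·sin θ₂ → θ₁ = 61.01°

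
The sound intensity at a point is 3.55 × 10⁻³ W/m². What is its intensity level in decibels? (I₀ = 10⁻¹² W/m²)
β = 10·log₁₀(I/I₀) = 95.5 dB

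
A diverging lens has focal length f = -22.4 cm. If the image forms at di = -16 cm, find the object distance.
1/do = 1/f − 1/di → do = 56 cm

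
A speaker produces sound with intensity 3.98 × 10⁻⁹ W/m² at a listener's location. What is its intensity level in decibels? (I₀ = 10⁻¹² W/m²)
β = 10·log₁₀(I/I₀) = 36 dB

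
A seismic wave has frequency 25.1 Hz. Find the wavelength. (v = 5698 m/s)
λ = v/f = 227 m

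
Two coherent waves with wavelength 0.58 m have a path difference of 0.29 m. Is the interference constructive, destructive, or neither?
destructive — path difference = 0.5λ, an odd multiple of λ/2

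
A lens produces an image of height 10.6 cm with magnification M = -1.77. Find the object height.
ho = |hi|/|M| = 5.989 cm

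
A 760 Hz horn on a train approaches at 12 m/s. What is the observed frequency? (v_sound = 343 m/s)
f_obs = f·v/(v − v_s) = 787.6 Hz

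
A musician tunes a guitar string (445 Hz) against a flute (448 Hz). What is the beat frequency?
3 Hz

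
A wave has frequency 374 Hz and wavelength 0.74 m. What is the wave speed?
v = fλ = 276.8 m/s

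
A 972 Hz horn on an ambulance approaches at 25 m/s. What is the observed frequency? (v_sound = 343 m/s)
f_obs = f·v/(v − v_s) = 1048 Hz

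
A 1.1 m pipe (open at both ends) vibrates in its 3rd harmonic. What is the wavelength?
λₙ = 2L/n = 0.7333 m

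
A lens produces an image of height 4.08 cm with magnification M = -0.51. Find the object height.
ho = |hi|/|M| = 8 cm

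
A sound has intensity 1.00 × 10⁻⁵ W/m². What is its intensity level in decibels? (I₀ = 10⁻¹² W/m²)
β = 10·log₁₀(I/I₀) = 70 dB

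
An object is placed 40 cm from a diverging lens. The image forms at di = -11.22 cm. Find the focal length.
1/f = 1/do + 1/di → f = -15.59 cm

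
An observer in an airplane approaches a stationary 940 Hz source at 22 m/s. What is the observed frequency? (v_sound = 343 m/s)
f_obs = f·(v + v_o)/v = 1000 Hz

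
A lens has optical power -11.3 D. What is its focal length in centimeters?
f = 1/P = -8.85 cm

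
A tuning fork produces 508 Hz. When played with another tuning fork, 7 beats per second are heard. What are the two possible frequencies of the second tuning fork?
f₂ = 508 ± 7 Hz → 515 Hz or 501 Hz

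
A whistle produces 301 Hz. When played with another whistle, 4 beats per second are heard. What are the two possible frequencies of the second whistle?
f₂ = 301 ± 4 Hz → 305 Hz or 297 Hz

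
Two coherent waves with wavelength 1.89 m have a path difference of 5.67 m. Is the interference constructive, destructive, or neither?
constructive — path difference = 3λ, a whole number of wavelengths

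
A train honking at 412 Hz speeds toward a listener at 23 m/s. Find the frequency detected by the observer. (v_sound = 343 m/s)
f_obs = f·v/(v − v_s) = 441.6 Hz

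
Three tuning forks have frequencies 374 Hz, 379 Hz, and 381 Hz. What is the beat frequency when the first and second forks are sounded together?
5 Hz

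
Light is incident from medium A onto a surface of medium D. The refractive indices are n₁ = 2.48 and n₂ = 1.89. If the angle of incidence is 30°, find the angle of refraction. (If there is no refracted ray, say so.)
sin θ₂ = (n₁/n₂)·sin θ₁ = 0.6561 → θ₂ = 41°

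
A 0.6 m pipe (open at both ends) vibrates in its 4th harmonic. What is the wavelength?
λₙ = 2L/n = 0.3 m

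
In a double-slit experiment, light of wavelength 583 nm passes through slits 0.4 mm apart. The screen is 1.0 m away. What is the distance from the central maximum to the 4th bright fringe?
y = mλL/d = 5.83 mm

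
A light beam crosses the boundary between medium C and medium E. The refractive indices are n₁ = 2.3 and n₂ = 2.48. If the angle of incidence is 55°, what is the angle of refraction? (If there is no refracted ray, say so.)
sin θ₂ = (n₁/n₂)·sin θ₁ = 0.7597 → θ₂ = 49.44°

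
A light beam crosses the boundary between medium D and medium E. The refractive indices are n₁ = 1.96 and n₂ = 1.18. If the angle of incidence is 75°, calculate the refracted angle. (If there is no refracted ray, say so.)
sin θ₂ = (n₁/n₂)·sin θ₁ = 1.604 > 1, so there is no refracted ray — the light undergoes total internal reflection.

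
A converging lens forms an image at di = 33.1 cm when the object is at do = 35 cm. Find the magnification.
M = −di/do = -0.9457 (inverted image)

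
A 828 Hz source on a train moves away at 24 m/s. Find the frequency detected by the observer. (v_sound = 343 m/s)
f_obs = f·v/(v + v_s) = 773.9 Hz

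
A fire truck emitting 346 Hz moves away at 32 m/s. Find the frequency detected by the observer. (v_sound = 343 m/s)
f_obs = f·v/(v + v_s) = 316.5 Hz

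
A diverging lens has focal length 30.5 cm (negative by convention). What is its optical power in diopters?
P = 1/f = -3.279 D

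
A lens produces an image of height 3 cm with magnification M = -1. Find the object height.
ho = |hi|/|M| = 3 cm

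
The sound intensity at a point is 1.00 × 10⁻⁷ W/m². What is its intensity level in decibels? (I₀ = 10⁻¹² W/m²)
β = 10·log₁₀(I/I₀) = 50 dB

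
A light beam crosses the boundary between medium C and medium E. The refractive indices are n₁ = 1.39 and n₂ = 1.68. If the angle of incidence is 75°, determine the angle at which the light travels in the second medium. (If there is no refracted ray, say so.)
sin θ₂ = (n₁/n₂)·sin θ₁ = 0.7992 → θ₂ = 53.05°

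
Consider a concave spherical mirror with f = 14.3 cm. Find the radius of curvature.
R = 2|f| = 28.6 cm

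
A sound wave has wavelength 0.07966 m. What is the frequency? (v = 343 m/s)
f = v/λ = 4306 Hz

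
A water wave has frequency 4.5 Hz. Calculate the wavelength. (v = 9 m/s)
λ = v/f = 2 m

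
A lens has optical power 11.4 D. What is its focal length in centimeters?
f = 1/P = 8.772 cm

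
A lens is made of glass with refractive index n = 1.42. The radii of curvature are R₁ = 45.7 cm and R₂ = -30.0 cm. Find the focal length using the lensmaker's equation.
1/f = (n − 1)(1/R₁ − 1/R₂) → f = 43.12 cm (converging lens)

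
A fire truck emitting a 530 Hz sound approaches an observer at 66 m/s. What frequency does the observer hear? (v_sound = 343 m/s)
f_obs = f·v/(v − v_s) = 656.3 Hz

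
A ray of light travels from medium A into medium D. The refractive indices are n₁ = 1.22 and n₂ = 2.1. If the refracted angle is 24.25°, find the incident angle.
sin θ₁ = (n₂/n₁)·sin θ₂ → θ₁ = 44.99°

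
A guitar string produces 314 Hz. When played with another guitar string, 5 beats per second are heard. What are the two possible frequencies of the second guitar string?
f₂ = 314 ± 5 Hz → 319 Hz or 309 Hz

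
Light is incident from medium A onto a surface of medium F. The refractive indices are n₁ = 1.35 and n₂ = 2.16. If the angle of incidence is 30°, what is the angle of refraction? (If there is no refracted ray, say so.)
sin θ₂ = (n₁/n₂)·sin θ₁ = 0.3125 → θ₂ = 18.21°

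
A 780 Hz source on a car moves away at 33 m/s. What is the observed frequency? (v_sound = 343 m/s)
f_obs = f·v/(v + v_s) = 711.5 Hz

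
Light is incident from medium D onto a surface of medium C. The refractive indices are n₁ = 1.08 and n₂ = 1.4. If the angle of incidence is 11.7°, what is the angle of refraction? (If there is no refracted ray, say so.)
sin θ₂ = (n₁/n₂)·sin θ₁ = 0.1564 → θ₂ = 9°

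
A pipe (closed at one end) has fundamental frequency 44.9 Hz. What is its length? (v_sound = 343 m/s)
L = v/(4f₁) = 1.91 m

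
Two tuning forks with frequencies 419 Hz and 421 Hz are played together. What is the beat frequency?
2 Hz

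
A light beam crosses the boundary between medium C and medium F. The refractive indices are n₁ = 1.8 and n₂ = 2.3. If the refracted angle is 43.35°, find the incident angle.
sin θ₁ = (n₂/n₁)·sin θ₂ → θ₁ = 61.3°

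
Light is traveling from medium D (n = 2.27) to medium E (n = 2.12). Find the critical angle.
θc = arcsin(n₂/n₁) = 69.05°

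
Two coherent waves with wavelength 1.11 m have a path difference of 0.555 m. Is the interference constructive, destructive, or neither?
destructive — path difference = 0.5λ, an odd multiple of λ/2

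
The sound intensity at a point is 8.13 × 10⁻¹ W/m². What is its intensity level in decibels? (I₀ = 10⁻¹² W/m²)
β = 10·log₁₀(I/I₀) = 119.1 dB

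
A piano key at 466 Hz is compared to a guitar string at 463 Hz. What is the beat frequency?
3 Hz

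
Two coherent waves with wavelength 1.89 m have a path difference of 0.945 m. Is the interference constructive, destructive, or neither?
destructive — path difference = 0.5λ, an odd multiple of λ/2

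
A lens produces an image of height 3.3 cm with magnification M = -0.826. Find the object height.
ho = |hi|/|M| = 3.995 cm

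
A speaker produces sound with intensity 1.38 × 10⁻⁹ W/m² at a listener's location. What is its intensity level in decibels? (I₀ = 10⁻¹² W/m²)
β = 10·log₁₀(I/I₀) = 31.4 dB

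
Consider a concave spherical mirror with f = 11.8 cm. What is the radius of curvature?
R = 2|f| = 23.6 cm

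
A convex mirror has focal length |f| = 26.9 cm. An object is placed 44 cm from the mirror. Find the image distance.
f = −26.9 cm (convex); 1/di = 1/f − 1/do → di = -16.69 cm (virtual image, behind mirror)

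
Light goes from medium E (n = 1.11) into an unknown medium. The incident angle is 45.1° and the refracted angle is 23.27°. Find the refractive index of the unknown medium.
n₂ = n₁·sin θ₁ / sin θ₂ = 1.99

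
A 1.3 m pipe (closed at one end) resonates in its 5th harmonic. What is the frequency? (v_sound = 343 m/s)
fₙ = nv/(4L) = 329.8 Hz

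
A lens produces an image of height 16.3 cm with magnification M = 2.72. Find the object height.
ho = |hi|/|M| = 5.993 cm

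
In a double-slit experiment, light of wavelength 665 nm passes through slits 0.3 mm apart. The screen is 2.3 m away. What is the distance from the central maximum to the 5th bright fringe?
y = mλL/d = 25.49 mm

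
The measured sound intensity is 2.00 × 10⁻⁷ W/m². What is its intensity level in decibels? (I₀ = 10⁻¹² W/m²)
β = 10·log₁₀(I/I₀) = 53.01 dB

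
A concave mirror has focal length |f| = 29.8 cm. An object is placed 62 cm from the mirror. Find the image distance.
f = +29.8 cm (concave); 1/di = 1/f − 1/do → di = 57.38 cm (real image, in front of mirror)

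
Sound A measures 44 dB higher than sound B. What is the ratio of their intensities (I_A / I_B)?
I_A/I_B = 10^(Δβ/10) = 25120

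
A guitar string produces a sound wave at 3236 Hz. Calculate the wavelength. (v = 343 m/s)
λ = v/f = 0.106 m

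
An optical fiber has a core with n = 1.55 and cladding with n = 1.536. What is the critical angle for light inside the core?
θc = arcsin(n_cladding/n_core) = 82.29°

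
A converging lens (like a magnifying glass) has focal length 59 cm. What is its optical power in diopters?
P = 1/f = 1.695 D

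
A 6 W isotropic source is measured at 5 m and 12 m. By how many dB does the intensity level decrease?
Δβ = 20·log₁₀(r₂/r₁) = 7.604 dB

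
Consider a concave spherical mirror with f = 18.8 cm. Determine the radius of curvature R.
R = 2|f| = 37.6 cm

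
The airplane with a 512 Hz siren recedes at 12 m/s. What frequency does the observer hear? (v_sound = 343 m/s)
f_obs = f·v/(v + v_s) = 494.7 Hz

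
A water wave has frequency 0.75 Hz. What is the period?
T = 1/f = 1.333 s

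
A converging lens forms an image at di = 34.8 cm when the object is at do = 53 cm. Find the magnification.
M = −di/do = -0.6566 (inverted image)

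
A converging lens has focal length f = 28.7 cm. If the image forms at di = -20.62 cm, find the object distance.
1/do = 1/f − 1/di → do = 12 cm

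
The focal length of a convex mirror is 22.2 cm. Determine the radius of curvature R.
R = 2|f| = 44.4 cm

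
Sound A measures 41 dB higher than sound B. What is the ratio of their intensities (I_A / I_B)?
I_A/I_B = 10^(Δβ/10) = 12590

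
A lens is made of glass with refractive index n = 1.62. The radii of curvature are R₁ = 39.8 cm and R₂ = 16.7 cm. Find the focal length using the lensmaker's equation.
1/f = (n − 1)(1/R₁ − 1/R₂) → f = -46.41 cm (diverging lens)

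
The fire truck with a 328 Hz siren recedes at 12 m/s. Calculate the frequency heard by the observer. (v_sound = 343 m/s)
f_obs = f·v/(v + v_s) = 316.9 Hz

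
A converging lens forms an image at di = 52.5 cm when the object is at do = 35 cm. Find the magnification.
M = −di/do = -1.5 (inverted image)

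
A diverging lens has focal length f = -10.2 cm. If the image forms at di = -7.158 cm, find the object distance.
1/do = 1/f − 1/di → do = 24 cm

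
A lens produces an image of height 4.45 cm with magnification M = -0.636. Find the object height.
ho = |hi|/|M| = 6.997 cm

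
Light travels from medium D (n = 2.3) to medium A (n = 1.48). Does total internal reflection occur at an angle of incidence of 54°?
θc = arcsin(n₂/n₁) = 40.05°; 54° > θc, so yes — total internal reflection.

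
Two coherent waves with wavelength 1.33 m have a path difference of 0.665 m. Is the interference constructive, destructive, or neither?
destructive — path difference = 0.5λ, an odd multiple of λ/2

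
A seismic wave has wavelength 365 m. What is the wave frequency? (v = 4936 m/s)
f = v/λ = 13.52 Hz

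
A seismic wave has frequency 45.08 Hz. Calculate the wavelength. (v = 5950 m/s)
λ = v/f = 132 m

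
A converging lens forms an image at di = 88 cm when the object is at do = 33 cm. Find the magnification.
M = −di/do = -2.667 (inverted image)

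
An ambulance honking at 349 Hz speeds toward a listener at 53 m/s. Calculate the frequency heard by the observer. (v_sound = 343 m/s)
f_obs = f·v/(v − v_s) = 412.8 Hz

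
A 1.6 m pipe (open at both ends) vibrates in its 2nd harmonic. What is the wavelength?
λₙ = 2L/n = 1.6 m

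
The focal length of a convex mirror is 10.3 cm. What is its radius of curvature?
R = 2|f| = 20.6 cm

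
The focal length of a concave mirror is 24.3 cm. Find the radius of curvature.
R = 2|f| = 48.6 cm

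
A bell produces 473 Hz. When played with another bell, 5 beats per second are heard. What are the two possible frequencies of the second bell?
f₂ = 473 ± 5 Hz → 478 Hz or 468 Hz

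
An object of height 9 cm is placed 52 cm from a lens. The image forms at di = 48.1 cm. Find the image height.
hi = (-di/do) × ho = -8.325 cm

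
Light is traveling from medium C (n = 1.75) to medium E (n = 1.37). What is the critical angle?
θc = arcsin(n₂/n₁) = 51.52°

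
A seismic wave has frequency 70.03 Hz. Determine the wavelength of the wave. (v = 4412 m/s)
λ = v/f = 63 m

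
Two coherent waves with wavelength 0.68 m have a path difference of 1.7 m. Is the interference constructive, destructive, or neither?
destructive — path difference = 2.5λ, an odd multiple of λ/2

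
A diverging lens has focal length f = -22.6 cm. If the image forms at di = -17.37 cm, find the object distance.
1/do = 1/f − 1/di → do = 75.06 cm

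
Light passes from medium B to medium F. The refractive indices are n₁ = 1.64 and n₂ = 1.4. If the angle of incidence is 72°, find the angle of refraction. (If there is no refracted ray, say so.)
sin θ₂ = (n₁/n₂)·sin θ₁ = 1.114 > 1, so there is no refracted ray — the light undergoes total internal reflection.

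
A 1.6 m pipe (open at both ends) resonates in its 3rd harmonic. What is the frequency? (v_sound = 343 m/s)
fₙ = nv/(2L) = 321.6 Hz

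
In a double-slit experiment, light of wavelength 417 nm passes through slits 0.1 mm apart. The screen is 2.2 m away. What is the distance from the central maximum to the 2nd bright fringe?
y = mλL/d = 18.35 mm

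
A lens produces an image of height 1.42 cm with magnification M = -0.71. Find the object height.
ho = |hi|/|M| = 2 cm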